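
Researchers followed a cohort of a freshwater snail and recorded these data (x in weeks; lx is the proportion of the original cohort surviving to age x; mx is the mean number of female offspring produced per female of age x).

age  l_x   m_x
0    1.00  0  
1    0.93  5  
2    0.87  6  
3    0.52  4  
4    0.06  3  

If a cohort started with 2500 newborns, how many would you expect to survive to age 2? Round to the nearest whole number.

2175

Expected survivors = N0 · l_2 = 2500 × 0.87 = 2175 → 2175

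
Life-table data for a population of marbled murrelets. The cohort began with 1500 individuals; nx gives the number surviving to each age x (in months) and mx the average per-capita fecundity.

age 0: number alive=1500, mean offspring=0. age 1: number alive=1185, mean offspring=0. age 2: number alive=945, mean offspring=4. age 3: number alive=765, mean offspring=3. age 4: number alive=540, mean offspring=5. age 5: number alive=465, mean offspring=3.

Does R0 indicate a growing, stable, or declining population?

lx = nx/n0 = nx/1500: 1, 0.79, 0.63, 0.51, 0.36, 0.31
R0 = Σ lx·mx = 0 + 0 + 2.52 + 1.53 + 1.8 + 0.93 = 6.78
R0 > 1, so the population is growing.

growing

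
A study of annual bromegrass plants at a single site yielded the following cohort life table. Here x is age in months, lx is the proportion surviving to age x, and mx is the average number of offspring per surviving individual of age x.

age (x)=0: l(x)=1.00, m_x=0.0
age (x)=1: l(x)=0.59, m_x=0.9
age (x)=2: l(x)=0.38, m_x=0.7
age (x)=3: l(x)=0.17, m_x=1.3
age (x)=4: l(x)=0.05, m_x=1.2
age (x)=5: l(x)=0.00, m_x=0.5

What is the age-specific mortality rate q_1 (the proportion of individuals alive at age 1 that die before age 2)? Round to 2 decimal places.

0.36

q_1 = (l_1 − l_2) / l_1 = (0.59 − 0.38) / 0.59
     = 0.21 / 0.59 = 0.355932… → 0.36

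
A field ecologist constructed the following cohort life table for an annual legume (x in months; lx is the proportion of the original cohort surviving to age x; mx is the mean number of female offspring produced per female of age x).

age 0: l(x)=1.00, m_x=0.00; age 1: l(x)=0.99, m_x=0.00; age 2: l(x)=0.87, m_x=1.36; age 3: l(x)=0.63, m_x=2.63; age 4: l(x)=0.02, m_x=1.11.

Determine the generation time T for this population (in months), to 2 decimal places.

lx·mx: 0, 0, 1.1832, 1.6569, 0.0222 → R0 = 2.8623
x·lx·mx: 0, 0, 2.3664, 4.9707, 0.0888 → Σ = 7.4259
T = 7.4259 / 2.8623 = 2.594382… → 2.59

2.59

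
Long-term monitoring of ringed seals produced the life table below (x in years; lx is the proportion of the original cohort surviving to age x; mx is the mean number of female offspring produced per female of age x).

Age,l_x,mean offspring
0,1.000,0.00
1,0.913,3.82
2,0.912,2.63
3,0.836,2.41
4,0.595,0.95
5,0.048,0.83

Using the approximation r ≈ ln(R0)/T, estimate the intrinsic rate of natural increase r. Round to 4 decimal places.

1.0846

R0 = Σ lx·mx = 0 + 3.48766 + 2.39856 + 2.01476 + 0.56525 + 0.03984 = 8.50607
Σ x·lx·mx = 16.78926; T = 16.78926/8.50607 = 1.9738…
r ≈ ln(R0)/T = ln(8.50607)/1.9738… = 1.0846… → 1.0846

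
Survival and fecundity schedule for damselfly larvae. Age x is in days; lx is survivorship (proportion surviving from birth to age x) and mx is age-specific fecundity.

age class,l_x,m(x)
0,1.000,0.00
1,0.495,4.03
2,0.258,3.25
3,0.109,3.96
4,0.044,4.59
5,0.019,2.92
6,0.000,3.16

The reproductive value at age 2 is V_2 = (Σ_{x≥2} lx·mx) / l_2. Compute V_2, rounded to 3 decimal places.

lx·mx for x ≥ 2: 0.8385, 0.43164, 0.20196, 0.05548, 0 → sum = 1.52758
V_2 = 1.52758 / l_2 = 1.52758 / 0.258 = 5.920853… → 5.921

5.921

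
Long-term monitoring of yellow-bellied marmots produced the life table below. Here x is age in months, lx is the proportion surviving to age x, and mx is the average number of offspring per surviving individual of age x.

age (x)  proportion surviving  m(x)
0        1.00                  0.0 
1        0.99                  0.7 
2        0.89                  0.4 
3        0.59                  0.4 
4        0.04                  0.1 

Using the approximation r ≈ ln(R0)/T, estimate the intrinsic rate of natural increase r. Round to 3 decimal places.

0.154

R0 = Σ lx·mx = 0 + 0.693 + 0.356 + 0.236 + 0.004 = 1.289
Σ x·lx·mx = 2.129; T = 2.129/1.289 = 1.65167…
r ≈ ln(R0)/T = ln(1.289)/1.65167… = 0.1537… → 0.154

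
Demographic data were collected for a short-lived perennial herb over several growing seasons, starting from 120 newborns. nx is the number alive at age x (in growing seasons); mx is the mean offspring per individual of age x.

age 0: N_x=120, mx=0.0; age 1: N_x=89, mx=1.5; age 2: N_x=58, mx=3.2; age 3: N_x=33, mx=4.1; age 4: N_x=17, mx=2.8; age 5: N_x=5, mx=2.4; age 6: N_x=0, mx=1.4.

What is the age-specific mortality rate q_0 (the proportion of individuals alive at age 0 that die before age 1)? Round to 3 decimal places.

lx = nx/n0 = nx/120: 1, 0.74167…, 0.48333…, 0.275, 0.14167…, 0.04167…, 0
q_0 = (l_0 − l_1) / l_0 = (1 − 0.741667…) / 1
     = 0.258333… / 1 = 0.258333… → 0.258

0.258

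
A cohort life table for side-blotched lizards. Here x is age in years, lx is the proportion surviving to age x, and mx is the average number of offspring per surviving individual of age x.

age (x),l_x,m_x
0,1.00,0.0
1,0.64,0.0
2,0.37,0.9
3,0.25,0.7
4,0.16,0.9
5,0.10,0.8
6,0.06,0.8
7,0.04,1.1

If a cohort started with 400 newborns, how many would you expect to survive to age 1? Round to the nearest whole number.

256

Expected survivors = N0 · l_1 = 400 × 0.64 = 256 → 256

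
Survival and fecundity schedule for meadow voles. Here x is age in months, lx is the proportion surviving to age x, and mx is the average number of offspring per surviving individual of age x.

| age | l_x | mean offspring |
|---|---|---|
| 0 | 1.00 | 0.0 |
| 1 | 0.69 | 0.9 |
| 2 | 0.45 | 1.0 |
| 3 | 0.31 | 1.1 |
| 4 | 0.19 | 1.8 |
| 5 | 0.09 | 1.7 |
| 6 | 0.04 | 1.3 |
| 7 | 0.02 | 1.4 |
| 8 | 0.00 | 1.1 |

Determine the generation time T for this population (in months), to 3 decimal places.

2.609

lx·mx: 0, 0.621, 0.45, 0.341, 0.342, 0.153, 0.052, 0.028, 0 → R0 = 1.987
x·lx·mx: 0, 0.621, 0.9, 1.023, 1.368, 0.765, 0.312, 0.196, 0 → Σ = 5.185
T = 5.185 / 1.987 = 2.609461… → 2.609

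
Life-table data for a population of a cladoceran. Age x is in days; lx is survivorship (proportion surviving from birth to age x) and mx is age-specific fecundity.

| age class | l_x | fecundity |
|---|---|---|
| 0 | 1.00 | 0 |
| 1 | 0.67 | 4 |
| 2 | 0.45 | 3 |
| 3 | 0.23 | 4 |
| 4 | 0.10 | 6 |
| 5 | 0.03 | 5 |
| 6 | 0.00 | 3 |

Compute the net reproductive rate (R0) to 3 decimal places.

5.700

lx·mx by age: 0, 2.68, 1.35, 0.92, 0.6, 0.15, 0
R0 = Σ lx·mx = 5.7 → 5.700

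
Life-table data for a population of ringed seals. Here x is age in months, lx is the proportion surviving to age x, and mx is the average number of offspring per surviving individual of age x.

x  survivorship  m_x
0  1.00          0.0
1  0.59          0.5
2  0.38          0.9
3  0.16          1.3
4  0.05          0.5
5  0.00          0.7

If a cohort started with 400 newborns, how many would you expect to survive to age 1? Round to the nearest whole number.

Expected survivors = N0 · l_1 = 400 × 0.59 = 236 → 236

236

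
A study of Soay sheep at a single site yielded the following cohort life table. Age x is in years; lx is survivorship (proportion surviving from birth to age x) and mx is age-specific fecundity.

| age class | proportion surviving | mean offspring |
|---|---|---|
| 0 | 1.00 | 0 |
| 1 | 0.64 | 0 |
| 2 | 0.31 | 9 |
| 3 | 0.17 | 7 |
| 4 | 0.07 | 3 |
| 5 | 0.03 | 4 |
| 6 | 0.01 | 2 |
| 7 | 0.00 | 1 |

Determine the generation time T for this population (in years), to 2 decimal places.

lx·mx: 0, 0, 2.79, 1.19, 0.21, 0.12, 0.02, 0 → R0 = 4.33
x·lx·mx: 0, 0, 5.58, 3.57, 0.84, 0.6, 0.12, 0 → Σ = 10.71
T = 10.71 / 4.33 = 2.473441… → 2.47

2.47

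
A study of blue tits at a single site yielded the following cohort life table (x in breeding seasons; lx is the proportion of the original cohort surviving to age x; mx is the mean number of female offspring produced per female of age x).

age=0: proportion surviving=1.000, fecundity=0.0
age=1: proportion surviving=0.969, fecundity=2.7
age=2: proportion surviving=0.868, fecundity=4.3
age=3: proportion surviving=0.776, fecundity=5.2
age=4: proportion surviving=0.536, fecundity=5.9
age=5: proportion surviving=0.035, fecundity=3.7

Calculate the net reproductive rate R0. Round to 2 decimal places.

13.68

lx·mx by age: 0, 2.6163, 3.7324, 4.0352, 3.1624, 0.1295
R0 = Σ lx·mx = 13.6758 → 13.68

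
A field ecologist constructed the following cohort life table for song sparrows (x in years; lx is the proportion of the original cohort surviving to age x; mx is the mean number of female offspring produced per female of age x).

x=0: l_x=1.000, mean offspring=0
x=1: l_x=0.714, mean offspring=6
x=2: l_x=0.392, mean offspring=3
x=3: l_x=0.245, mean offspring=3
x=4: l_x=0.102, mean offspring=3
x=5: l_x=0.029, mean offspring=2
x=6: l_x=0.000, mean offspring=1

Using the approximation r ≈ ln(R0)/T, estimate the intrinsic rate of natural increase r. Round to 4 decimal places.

R0 = Σ lx·mx = 0 + 4.284 + 1.176 + 0.735 + 0.306 + 0.058 + 0 = 6.559
Σ x·lx·mx = 10.355; T = 10.355/6.559 = 1.57875…
r ≈ ln(R0)/T = ln(6.559)/1.57875… = 1.191349… → 1.1913

1.1913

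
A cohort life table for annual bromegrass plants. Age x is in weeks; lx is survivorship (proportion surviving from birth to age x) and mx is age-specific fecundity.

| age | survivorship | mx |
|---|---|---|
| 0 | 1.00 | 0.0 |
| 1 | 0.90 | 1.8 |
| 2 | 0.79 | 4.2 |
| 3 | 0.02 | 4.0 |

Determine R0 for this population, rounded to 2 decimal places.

5.02

lx·mx by age: 0, 1.62, 3.318, 0.08
R0 = Σ lx·mx = 5.018 → 5.02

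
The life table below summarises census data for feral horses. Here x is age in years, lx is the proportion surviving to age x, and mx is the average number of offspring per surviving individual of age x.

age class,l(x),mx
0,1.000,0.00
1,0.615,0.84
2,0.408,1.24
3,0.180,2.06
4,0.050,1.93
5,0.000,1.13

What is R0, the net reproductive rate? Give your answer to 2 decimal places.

1.49

lx·mx by age: 0, 0.5166, 0.50592, 0.3708, 0.0965, 0
R0 = Σ lx·mx = 1.48982 → 1.49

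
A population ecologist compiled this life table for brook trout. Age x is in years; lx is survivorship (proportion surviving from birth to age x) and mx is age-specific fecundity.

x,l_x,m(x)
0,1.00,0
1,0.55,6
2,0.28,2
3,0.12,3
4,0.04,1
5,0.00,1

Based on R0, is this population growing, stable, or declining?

growing

R0 = Σ lx·mx = 0 + 3.3 + 0.56 + 0.36 + 0.04 + 0 = 4.26
R0 > 1, so the population is growing.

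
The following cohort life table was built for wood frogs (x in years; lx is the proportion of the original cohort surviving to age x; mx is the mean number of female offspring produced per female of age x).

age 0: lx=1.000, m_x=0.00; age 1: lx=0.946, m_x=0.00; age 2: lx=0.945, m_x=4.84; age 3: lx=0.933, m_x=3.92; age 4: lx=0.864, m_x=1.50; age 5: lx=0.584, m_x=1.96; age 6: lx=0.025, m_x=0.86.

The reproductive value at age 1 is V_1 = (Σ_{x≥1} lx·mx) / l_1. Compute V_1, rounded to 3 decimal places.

11.304

lx·mx for x ≥ 1: 0, 4.5738, 3.65736, 1.296, 1.14464, 0.0215 → sum = 10.6933
V_1 = 10.6933 / l_1 = 10.6933 / 0.946 = 11.3037… → 11.304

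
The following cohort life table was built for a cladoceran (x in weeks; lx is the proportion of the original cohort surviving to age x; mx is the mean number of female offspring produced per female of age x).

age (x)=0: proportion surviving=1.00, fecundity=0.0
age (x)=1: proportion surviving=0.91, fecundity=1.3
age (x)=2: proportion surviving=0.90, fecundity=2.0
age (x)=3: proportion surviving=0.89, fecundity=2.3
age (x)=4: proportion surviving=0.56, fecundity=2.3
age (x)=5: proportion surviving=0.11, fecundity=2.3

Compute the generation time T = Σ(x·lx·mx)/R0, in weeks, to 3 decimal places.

2.639

lx·mx: 0, 1.183, 1.8, 2.047, 1.288, 0.253 → R0 = 6.571
x·lx·mx: 0, 1.183, 3.6, 6.141, 5.152, 1.265 → Σ = 17.341
T = 17.341 / 6.571 = 2.63902… → 2.639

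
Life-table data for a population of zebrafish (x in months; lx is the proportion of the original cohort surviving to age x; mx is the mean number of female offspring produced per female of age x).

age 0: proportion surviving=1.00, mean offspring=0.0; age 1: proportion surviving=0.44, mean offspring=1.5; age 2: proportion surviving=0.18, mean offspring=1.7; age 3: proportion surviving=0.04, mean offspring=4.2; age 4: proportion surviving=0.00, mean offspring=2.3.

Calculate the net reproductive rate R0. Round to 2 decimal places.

1.13

lx·mx by age: 0, 0.66, 0.306, 0.168, 0
R0 = Σ lx·mx = 1.134 → 1.13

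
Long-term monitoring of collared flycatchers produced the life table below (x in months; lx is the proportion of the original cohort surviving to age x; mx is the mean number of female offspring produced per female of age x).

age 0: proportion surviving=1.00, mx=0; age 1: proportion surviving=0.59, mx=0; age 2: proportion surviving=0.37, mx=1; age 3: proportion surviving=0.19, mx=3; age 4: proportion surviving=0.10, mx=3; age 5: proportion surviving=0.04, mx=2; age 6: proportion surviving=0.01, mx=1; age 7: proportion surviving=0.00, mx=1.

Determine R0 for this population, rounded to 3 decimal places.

lx·mx by age: 0, 0, 0.37, 0.57, 0.3, 0.08, 0.01, 0
R0 = Σ lx·mx = 1.33 → 1.330

1.330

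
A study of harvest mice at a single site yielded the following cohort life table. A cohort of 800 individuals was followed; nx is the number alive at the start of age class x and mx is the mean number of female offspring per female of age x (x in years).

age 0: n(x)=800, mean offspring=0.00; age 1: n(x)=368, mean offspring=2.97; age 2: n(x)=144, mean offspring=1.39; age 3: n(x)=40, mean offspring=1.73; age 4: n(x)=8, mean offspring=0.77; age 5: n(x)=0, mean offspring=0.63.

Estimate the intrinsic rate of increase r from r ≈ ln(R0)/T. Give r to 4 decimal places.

lx = nx/n0 = nx/800: 1, 0.46, 0.18, 0.05, 0.01, 0
R0 = Σ lx·mx = 0 + 1.3662 + 0.2502 + 0.0865 + 0.0077 + 0 = 1.7106
Σ x·lx·mx = 2.1569; T = 2.1569/1.7106 = 1.2609…
r ≈ ln(R0)/T = ln(1.7106)/1.2609… = 0.425762… → 0.4258

0.4258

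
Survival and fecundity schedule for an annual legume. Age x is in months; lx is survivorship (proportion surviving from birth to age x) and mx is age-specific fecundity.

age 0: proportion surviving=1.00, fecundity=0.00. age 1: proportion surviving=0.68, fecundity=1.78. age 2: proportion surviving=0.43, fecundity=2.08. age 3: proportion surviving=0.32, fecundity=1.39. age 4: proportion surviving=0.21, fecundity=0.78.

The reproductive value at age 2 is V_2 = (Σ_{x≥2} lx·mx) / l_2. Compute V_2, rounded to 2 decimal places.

lx·mx for x ≥ 2: 0.8944, 0.4448, 0.1638 → sum = 1.503
V_2 = 1.503 / l_2 = 1.503 / 0.43 = 3.495349… → 3.50

3.50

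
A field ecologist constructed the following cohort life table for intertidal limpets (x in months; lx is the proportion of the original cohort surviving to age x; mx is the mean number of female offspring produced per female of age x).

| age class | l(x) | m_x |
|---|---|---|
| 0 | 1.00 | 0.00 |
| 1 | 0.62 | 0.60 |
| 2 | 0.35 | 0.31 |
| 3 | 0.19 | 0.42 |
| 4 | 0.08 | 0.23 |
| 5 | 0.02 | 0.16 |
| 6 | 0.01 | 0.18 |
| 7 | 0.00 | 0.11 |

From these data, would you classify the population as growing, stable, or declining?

declining

R0 = Σ lx·mx = 0 + 0.372 + 0.1085 + 0.0798 + 0.0184 + 0.0032 + 0.0018 + 0 = 0.5837
R0 < 1, so the population is declining.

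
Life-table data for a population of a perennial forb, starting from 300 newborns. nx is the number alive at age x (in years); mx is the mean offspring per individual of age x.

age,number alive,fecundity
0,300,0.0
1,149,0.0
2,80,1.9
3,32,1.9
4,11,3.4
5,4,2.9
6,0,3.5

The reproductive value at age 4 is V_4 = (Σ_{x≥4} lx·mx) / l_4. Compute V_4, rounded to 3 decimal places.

4.455

lx = nx/n0 = nx/300: 1, 0.49667…, 0.26667…, 0.10667…, 0.03667…, 0.01333…, 0
lx·mx for x ≥ 4: 0.124667…, 0.038667…, 0 → sum = 0.163333…
V_4 = 0.163333… / l_4 = 0.163333… / 0.036667… = 4.454545… → 4.455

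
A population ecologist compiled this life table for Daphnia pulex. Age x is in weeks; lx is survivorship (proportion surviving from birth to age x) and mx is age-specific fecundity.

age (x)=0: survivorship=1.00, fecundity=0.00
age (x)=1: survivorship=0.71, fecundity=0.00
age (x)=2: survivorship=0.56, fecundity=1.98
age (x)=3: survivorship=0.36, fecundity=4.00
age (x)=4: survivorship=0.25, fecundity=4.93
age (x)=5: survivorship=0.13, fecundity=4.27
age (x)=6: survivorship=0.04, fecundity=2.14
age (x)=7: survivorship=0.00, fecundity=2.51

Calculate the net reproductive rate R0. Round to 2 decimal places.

4.42

lx·mx by age: 0, 0, 1.1088, 1.44, 1.2325, 0.5551, 0.0856, 0
R0 = Σ lx·mx = 4.422 → 4.42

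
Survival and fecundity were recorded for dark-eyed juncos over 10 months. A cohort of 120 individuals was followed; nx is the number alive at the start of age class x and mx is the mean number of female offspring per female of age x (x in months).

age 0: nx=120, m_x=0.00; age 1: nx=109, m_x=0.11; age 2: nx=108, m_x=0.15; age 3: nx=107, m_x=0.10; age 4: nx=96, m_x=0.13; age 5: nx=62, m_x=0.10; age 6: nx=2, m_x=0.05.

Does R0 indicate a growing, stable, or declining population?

lx = nx/n0 = nx/120: 1, 0.90833…, 0.9, 0.89167…, 0.8, 0.51667…, 0.01667…
R0 = Σ lx·mx = 0 + 0.099917… + 0.135 + 0.089167… + 0.104 + 0.051667… + 0.000833… = 0.480583…
R0 < 1, so the population is declining.

declining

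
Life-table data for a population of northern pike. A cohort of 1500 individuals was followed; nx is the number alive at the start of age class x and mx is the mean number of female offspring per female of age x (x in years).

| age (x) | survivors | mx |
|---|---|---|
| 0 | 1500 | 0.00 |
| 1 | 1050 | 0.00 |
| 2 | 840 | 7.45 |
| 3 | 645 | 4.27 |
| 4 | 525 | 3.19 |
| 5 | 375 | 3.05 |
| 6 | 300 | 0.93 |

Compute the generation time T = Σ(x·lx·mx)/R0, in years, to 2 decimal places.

2.88

lx = nx/n0 = nx/1500: 1, 0.7, 0.56, 0.43, 0.35, 0.25, 0.2
lx·mx: 0, 0, 4.172, 1.8361, 1.1165, 0.7625, 0.186 → R0 = 8.0731
x·lx·mx: 0, 0, 8.344, 5.5083, 4.466, 3.8125, 1.116 → Σ = 23.2468
T = 23.2468 / 8.0731 = 2.879538… → 2.88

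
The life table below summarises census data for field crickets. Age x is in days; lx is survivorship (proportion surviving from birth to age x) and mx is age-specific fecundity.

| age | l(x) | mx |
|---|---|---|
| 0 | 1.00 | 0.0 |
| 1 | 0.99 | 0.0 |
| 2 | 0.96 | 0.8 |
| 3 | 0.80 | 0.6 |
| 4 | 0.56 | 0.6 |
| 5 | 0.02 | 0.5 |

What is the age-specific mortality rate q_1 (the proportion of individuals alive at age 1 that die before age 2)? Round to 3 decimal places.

0.030

q_1 = (l_1 − l_2) / l_1 = (0.99 − 0.96) / 0.99
     = 0.03 / 0.99 = 0.030303… → 0.030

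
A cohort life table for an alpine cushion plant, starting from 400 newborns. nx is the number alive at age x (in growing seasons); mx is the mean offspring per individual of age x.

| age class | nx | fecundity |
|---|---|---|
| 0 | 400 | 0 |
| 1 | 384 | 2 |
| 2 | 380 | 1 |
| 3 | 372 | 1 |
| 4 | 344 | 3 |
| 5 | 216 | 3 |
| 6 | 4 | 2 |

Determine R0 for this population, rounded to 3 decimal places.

lx = nx/n0 = nx/400: 1, 0.96, 0.95, 0.93, 0.86, 0.54, 0.01
lx·mx by age: 0, 1.92, 0.95, 0.93, 2.58, 1.62, 0.02
R0 = Σ lx·mx = 8.02 → 8.020

8.020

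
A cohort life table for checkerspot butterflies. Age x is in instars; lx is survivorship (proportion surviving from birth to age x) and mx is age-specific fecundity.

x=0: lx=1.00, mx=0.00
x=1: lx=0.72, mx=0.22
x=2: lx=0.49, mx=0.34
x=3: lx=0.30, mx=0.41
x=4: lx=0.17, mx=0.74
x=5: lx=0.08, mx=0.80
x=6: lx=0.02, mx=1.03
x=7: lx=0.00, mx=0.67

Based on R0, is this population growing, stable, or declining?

R0 = Σ lx·mx = 0 + 0.1584 + 0.1666 + 0.123 + 0.1258 + 0.064 + 0.0206 + 0 = 0.6584
R0 < 1, so the population is declining.

declining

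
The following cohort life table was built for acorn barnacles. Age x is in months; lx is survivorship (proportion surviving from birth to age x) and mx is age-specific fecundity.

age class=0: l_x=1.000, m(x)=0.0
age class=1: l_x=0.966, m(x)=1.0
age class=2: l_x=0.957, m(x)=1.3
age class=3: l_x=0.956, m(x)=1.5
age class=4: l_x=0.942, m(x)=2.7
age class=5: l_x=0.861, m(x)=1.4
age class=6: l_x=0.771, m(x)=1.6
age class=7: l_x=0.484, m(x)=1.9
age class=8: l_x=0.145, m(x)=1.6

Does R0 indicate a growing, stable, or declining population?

growing

R0 = Σ lx·mx = 0 + 0.966 + 1.2441 + 1.434 + 2.5434 + 1.2054 + 1.2336 + 0.9196 + 0.232 = 9.7781
R0 > 1, so the population is growing.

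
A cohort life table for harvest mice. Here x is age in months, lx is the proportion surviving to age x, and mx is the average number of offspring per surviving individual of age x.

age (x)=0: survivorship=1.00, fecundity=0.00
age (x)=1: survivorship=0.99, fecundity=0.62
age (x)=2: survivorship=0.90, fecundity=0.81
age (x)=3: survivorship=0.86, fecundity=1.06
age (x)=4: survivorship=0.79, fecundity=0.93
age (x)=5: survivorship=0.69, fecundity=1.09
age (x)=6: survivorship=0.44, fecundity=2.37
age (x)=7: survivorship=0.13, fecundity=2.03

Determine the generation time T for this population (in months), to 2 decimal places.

lx·mx: 0, 0.6138, 0.729, 0.9116, 0.7347, 0.7521, 1.0428, 0.2639 → R0 = 5.0479
x·lx·mx: 0, 0.6138, 1.458, 2.7348, 2.9388, 3.7605, 6.2568, 1.8473 → Σ = 19.61
T = 19.61 / 5.0479 = 3.884784… → 3.88

3.88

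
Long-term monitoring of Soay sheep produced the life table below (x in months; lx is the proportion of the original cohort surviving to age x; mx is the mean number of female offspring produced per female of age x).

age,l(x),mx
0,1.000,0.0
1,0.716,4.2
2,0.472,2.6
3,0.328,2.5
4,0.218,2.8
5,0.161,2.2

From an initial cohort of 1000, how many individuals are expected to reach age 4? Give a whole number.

218

Expected survivors = N0 · l_4 = 1000 × 0.218 = 218 → 218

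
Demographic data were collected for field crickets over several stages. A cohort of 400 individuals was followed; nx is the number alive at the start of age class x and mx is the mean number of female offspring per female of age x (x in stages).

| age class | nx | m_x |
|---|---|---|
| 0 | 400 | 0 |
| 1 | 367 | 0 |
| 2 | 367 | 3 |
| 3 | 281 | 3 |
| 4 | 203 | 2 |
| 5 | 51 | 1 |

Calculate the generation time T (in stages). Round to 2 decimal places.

lx = nx/n0 = nx/400: 1, 0.9175, 0.9175, 0.7025, 0.5075, 0.1275
lx·mx: 0, 0, 2.7525, 2.1075, 1.015, 0.1275 → R0 = 6.0025
x·lx·mx: 0, 0, 5.505, 6.3225, 4.06, 0.6375 → Σ = 16.525
T = 16.525 / 6.0025 = 2.75302… → 2.75

2.75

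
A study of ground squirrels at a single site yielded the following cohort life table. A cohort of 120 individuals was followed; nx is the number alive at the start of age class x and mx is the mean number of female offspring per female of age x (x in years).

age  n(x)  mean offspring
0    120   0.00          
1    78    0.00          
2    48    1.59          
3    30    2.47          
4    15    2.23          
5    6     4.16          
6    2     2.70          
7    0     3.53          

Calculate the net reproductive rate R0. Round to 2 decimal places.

lx = nx/n0 = nx/120: 1, 0.65, 0.4, 0.25, 0.125, 0.05, 0.01667…, 0
lx·mx by age: 0, 0, 0.636, 0.6175, 0.27875, 0.208, 0.045…, 0
R0 = Σ lx·mx = 1.78525… → 1.79

1.79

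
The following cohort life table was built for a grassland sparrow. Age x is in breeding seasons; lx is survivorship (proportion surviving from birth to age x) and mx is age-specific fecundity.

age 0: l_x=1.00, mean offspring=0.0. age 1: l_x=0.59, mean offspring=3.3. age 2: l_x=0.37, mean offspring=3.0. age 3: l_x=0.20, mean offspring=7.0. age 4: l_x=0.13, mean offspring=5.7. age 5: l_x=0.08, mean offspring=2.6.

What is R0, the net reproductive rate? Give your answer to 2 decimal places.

lx·mx by age: 0, 1.947, 1.11, 1.4, 0.741, 0.208
R0 = Σ lx·mx = 5.406 → 5.41

5.41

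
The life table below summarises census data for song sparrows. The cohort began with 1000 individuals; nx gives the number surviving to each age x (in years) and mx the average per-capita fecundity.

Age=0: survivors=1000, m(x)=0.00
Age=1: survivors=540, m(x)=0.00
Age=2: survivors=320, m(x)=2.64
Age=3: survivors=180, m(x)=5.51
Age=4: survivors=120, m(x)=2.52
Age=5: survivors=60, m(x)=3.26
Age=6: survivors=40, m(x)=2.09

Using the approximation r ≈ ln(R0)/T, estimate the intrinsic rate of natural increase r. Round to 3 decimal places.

lx = nx/n0 = nx/1000: 1, 0.54, 0.32, 0.18, 0.12, 0.06, 0.04
R0 = Σ lx·mx = 0 + 0 + 0.8448 + 0.9918 + 0.3024 + 0.1956 + 0.0836 = 2.4182
Σ x·lx·mx = 7.3542; T = 7.3542/2.4182 = 3.04119…
r ≈ ln(R0)/T = ln(2.4182)/3.04119… = 0.29035… → 0.290

0.290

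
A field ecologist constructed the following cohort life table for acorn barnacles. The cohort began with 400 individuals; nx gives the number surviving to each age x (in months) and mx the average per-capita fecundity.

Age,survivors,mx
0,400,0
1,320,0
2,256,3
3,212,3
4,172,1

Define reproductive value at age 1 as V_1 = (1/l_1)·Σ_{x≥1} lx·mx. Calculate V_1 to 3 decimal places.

4.925

lx = nx/n0 = nx/400: 1, 0.8, 0.64, 0.53, 0.43
lx·mx for x ≥ 1: 0, 1.92, 1.59, 0.43 → sum = 3.94
V_1 = 3.94 / l_1 = 3.94 / 0.8 = 4.925 → 4.925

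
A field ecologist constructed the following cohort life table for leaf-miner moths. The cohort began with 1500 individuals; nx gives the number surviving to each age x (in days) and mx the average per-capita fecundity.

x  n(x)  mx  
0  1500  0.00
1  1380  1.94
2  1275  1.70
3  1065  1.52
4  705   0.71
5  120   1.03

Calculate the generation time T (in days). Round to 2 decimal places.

2.04

lx = nx/n0 = nx/1500: 1, 0.92, 0.85, 0.71, 0.47, 0.08
lx·mx: 0, 1.7848, 1.445, 1.0792, 0.3337, 0.0824 → R0 = 4.7251
x·lx·mx: 0, 1.7848, 2.89, 3.2376, 1.3348, 0.412 → Σ = 9.6592
T = 9.6592 / 4.7251 = 2.044232… → 2.04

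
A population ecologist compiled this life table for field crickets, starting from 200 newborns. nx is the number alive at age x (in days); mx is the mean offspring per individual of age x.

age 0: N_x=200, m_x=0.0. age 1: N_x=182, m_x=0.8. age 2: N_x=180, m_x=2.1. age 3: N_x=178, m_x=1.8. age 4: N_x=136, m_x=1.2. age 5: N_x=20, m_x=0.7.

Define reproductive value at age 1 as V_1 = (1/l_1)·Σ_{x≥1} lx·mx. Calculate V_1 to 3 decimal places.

5.611

lx = nx/n0 = nx/200: 1, 0.91, 0.9, 0.89, 0.68, 0.1
lx·mx for x ≥ 1: 0.728, 1.89, 1.602, 0.816, 0.07 → sum = 5.106
V_1 = 5.106 / l_1 = 5.106 / 0.91 = 5.610989… → 5.611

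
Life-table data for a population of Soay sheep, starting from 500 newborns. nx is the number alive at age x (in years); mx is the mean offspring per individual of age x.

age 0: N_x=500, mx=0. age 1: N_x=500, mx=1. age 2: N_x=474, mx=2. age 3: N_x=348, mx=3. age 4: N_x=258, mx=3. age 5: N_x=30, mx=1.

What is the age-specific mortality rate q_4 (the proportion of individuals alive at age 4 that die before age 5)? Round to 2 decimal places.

lx = nx/n0 = nx/500: 1, 1, 0.948, 0.696, 0.516, 0.06
q_4 = (l_4 − l_5) / l_4 = (0.516 − 0.06) / 0.516
     = 0.456 / 0.516 = 0.883721… → 0.88

0.88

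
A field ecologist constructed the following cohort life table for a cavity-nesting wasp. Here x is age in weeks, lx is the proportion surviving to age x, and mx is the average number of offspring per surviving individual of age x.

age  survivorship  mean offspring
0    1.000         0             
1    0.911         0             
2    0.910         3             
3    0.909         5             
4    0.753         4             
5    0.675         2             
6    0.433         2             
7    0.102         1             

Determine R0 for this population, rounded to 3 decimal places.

12.605

lx·mx by age: 0, 0, 2.73, 4.545, 3.012, 1.35, 0.866, 0.102
R0 = Σ lx·mx = 12.605 → 12.605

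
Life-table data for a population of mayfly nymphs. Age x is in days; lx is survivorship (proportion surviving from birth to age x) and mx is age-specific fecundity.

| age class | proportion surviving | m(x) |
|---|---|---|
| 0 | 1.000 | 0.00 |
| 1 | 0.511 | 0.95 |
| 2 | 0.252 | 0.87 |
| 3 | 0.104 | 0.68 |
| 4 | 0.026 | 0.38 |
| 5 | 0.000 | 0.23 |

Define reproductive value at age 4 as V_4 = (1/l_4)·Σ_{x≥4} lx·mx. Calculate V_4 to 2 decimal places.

0.38

lx·mx for x ≥ 4: 0.00988, 0 → sum = 0.00988
V_4 = 0.00988 / l_4 = 0.00988 / 0.026 = 0.38 → 0.38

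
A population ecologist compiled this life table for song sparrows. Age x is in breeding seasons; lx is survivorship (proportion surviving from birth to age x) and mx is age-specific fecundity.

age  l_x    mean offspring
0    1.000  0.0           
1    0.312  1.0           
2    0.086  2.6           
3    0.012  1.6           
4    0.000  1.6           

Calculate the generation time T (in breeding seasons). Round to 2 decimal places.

lx·mx: 0, 0.312, 0.2236, 0.0192, 0 → R0 = 0.5548
x·lx·mx: 0, 0.312, 0.4472, 0.0576, 0 → Σ = 0.8168
T = 0.8168 / 0.5548 = 1.472242… → 1.47

1.47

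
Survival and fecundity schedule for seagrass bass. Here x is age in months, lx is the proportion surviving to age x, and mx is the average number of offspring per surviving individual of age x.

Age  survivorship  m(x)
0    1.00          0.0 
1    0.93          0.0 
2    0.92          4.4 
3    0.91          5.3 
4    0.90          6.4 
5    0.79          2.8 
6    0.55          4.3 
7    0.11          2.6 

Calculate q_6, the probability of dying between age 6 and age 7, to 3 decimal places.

q_6 = (l_6 − l_7) / l_6 = (0.55 − 0.11) / 0.55
     = 0.44 / 0.55 = 0.8 → 0.800

0.800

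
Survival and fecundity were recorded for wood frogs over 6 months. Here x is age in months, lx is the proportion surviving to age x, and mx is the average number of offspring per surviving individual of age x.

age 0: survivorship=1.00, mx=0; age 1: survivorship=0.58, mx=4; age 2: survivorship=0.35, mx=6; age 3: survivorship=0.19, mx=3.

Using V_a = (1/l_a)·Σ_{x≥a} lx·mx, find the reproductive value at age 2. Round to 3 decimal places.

lx·mx for x ≥ 2: 2.1, 0.57 → sum = 2.67
V_2 = 2.67 / l_2 = 2.67 / 0.35 = 7.628571… → 7.629

7.629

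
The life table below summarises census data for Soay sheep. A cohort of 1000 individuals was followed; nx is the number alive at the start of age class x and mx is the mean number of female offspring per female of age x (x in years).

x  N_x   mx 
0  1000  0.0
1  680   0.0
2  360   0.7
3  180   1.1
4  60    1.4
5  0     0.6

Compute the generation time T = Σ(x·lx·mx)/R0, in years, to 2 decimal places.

2.69

lx = nx/n0 = nx/1000: 1, 0.68, 0.36, 0.18, 0.06, 0
lx·mx: 0, 0, 0.252, 0.198, 0.084, 0 → R0 = 0.534
x·lx·mx: 0, 0, 0.504, 0.594, 0.336, 0 → Σ = 1.434
T = 1.434 / 0.534 = 2.685393… → 2.69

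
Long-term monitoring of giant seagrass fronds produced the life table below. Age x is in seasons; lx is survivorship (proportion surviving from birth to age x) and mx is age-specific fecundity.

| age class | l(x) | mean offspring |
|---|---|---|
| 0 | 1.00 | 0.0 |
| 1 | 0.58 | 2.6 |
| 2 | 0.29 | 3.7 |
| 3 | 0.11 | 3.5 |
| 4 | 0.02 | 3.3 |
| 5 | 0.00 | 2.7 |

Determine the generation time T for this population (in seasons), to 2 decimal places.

1.67

lx·mx: 0, 1.508, 1.073, 0.385, 0.066, 0 → R0 = 3.032
x·lx·mx: 0, 1.508, 2.146, 1.155, 0.264, 0 → Σ = 5.073
T = 5.073 / 3.032 = 1.673153… → 1.67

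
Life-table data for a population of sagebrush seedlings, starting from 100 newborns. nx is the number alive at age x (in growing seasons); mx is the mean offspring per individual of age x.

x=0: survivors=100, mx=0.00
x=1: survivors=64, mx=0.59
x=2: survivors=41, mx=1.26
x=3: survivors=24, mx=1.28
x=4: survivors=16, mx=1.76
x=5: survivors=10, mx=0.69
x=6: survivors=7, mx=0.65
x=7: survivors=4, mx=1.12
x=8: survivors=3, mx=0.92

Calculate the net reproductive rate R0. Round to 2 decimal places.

1.67

lx = nx/n0 = nx/100: 1, 0.64, 0.41, 0.24, 0.16, 0.1, 0.07, 0.04, 0.03
lx·mx by age: 0, 0.3776, 0.5166, 0.3072, 0.2816, 0.069, 0.0455, 0.0448, 0.0276
R0 = Σ lx·mx = 1.6699 → 1.67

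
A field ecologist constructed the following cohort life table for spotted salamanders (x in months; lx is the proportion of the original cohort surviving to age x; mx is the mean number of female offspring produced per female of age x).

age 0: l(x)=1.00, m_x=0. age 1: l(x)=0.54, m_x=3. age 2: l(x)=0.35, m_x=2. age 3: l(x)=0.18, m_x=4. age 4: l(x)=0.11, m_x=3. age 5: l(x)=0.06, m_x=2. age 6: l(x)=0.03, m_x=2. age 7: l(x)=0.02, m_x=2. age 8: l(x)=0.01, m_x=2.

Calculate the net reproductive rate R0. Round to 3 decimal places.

3.610

lx·mx by age: 0, 1.62, 0.7, 0.72, 0.33, 0.12, 0.06, 0.04, 0.02
R0 = Σ lx·mx = 3.61 → 3.610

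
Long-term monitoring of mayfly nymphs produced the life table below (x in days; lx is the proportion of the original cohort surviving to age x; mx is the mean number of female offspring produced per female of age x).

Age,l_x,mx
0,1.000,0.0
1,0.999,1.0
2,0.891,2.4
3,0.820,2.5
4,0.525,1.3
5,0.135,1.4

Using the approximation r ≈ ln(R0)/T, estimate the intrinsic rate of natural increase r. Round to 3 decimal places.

R0 = Σ lx·mx = 0 + 0.999 + 2.1384 + 2.05 + 0.6825 + 0.189 = 6.0589
Σ x·lx·mx = 15.1008; T = 15.1008/6.0589 = 2.49233…
r ≈ ln(R0)/T = ln(6.0589)/2.49233… = 0.72283… → 0.723

0.723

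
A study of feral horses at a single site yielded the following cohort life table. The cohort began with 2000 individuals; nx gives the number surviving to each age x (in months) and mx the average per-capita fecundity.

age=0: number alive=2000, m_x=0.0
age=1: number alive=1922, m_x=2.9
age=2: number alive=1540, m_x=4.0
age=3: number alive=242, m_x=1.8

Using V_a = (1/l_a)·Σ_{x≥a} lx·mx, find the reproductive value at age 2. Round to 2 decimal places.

4.28

lx = nx/n0 = nx/2000: 1, 0.961, 0.77, 0.121
lx·mx for x ≥ 2: 3.08, 0.2178 → sum = 3.2978
V_2 = 3.2978 / l_2 = 3.2978 / 0.77 = 4.282857… → 4.28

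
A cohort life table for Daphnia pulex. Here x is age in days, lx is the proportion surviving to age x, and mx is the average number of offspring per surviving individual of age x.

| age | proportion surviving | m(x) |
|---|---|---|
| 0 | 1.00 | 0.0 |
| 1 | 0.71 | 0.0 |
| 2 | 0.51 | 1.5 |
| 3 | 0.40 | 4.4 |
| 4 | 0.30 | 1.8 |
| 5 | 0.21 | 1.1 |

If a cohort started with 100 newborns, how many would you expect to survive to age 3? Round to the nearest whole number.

Expected survivors = N0 · l_3 = 100 × 0.40 = 40 → 40

40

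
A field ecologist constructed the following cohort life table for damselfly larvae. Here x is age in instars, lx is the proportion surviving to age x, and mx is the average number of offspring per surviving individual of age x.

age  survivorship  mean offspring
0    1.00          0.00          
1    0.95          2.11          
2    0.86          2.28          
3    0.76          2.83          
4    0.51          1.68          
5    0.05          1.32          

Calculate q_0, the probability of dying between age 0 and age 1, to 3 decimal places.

0.050

q_0 = (l_0 − l_1) / l_0 = (1 − 0.95) / 1
     = 0.05 / 1 = 0.05 → 0.050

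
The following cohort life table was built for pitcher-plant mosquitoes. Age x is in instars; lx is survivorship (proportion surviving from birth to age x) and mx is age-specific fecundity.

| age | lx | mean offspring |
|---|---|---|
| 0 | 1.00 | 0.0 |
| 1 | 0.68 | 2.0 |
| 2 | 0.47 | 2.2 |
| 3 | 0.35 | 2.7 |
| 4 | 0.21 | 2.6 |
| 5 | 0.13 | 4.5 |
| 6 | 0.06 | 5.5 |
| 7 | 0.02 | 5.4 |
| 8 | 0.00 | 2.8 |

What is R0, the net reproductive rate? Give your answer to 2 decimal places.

lx·mx by age: 0, 1.36, 1.034, 0.945, 0.546, 0.585, 0.33, 0.108, 0
R0 = Σ lx·mx = 4.908 → 4.91

4.91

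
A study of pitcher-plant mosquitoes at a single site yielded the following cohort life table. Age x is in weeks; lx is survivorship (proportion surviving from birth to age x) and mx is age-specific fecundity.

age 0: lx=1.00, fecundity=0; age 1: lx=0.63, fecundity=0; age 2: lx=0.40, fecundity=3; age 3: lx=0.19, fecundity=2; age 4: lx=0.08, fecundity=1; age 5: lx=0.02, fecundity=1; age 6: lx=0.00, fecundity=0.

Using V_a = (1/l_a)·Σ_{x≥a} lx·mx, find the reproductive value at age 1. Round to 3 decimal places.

lx·mx for x ≥ 1: 0, 1.2, 0.38, 0.08, 0.02, 0 → sum = 1.68
V_1 = 1.68 / l_1 = 1.68 / 0.63 = 2.666667… → 2.667

2.667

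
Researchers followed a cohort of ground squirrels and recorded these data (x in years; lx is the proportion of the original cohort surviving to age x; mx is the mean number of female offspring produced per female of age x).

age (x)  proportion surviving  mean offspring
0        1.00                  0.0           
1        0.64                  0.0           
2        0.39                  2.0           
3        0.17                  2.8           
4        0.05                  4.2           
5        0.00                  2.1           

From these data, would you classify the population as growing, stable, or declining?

R0 = Σ lx·mx = 0 + 0 + 0.78 + 0.476 + 0.21 + 0 = 1.466
R0 > 1, so the population is growing.

growing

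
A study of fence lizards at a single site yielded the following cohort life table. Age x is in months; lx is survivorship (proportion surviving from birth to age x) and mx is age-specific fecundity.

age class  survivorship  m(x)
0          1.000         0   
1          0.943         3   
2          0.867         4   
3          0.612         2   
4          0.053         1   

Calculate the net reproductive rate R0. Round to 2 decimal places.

lx·mx by age: 0, 2.829, 3.468, 1.224, 0.053
R0 = Σ lx·mx = 7.574 → 7.57

7.57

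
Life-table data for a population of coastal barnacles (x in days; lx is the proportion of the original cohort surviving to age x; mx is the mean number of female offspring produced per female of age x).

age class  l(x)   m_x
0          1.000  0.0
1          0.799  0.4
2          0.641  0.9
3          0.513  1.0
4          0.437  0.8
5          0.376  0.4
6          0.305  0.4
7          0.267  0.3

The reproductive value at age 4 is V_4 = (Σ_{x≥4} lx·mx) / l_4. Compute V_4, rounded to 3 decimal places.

lx·mx for x ≥ 4: 0.3496, 0.1504, 0.122, 0.0801 → sum = 0.7021
V_4 = 0.7021 / l_4 = 0.7021 / 0.437 = 1.606636… → 1.607

1.607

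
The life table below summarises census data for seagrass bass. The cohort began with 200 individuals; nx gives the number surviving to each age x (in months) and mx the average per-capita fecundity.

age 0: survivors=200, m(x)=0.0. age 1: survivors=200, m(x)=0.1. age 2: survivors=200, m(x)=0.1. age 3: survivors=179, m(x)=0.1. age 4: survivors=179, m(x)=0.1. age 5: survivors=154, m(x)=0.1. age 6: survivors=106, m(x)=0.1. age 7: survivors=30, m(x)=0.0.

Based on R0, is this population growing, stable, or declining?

declining

lx = nx/n0 = nx/200: 1, 1, 1, 0.895, 0.895, 0.77, 0.53, 0.15
R0 = Σ lx·mx = 0 + 0.1 + 0.1 + 0.0895 + 0.0895 + 0.077 + 0.053 + 0 = 0.509
R0 < 1, so the population is declining.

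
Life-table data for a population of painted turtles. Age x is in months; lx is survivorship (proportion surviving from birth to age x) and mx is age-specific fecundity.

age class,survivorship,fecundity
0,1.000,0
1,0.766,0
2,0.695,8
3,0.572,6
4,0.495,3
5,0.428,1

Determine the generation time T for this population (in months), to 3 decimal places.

2.705

lx·mx: 0, 0, 5.56, 3.432, 1.485, 0.428 → R0 = 10.905
x·lx·mx: 0, 0, 11.12, 10.296, 5.94, 2.14 → Σ = 29.496
T = 29.496 / 10.905 = 2.704814… → 2.705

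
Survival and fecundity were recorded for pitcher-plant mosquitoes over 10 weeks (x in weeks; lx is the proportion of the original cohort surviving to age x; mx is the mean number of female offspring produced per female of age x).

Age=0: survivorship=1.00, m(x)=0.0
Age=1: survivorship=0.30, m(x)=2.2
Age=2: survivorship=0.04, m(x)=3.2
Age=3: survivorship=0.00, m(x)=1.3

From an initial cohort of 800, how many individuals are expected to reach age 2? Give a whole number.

32

Expected survivors = N0 · l_2 = 800 × 0.04 = 32 → 32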